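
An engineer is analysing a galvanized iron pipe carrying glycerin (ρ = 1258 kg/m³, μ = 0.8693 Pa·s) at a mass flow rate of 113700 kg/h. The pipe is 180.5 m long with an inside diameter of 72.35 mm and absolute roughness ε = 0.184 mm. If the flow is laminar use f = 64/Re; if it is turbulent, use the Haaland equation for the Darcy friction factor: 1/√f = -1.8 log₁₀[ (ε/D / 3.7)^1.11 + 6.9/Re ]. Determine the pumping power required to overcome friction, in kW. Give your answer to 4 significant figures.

ṁ = 113700 kg/h = 113700/3600 = 31.58 kg/s.
A = πD²/4 = π(0.07235)²/4 = 0.004111 m²; mean velocity V = ṁ/(ρA) = 31.58/(1258 · 0.004111) = 6.107 m/s.
Reynolds number Re = ρVD/μ = 1258 · 6.107 · 0.07235 / 0.869 = 639.4.
Re < 2300 → laminar flow, so f = 64/Re = 64/639.4 = 0.1001 (the turbulent correlation is not needed).
Darcy-Weisbach: ΔP = f(L/D)(ρV²/2) = 0.1001·(180.5/0.07235)·(1258·6.107²/2) = 0.1001·2495·2.346e+04 = 5.858e+06 Pa.
Q = ṁ/ρ = 31.58/1258 = 0.02511 m³/s.
Pumping power P = QΔP = 0.02511·5.858e+06 = 147060 W = 147.1 kW.

P ≈ 147.1 kW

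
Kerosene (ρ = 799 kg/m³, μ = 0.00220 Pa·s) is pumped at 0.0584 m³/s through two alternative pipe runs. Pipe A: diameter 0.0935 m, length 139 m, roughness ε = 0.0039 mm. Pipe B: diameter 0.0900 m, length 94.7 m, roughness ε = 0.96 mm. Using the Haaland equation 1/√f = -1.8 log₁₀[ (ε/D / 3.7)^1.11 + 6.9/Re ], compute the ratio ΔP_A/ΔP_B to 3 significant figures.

Pipe A: V = Q/A = 0.0584/0.006866 = 8.505 m/s; Re = 2.888e+05; ε/D = 4.17e-05; Haaland → f = 0.0148; ΔP_A = f(L/D)(ρV²/2) = 6.358e+05 Pa.
Pipe B: V = Q/A = 0.0584/0.006362 = 9.18 m/s; Re = 3.001e+05; ε/D = 0.0107; Haaland → f = 0.039; ΔP_B = f(L/D)(ρV²/2) = 1.382e+06 Pa.
ΔP_A/ΔP_B = 6.358e+05/1.382e+06 = 0.460.

ΔP_A/ΔP_B ≈ 0.460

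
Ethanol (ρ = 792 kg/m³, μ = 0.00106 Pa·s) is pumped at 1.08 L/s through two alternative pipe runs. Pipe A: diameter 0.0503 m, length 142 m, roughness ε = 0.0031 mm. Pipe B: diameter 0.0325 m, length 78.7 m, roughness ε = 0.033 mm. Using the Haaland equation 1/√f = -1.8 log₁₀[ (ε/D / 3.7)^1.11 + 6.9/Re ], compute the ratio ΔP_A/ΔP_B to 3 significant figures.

Pipe A: V = Q/A = 0.00108/0.001987 = 0.5435 m/s; Re = 2.043e+04; ε/D = 6.16e-05; Haaland → f = 0.02571; ΔP_A = f(L/D)(ρV²/2) = 8489 Pa.
Pipe B: V = Q/A = 0.00108/0.0008296 = 1.302 m/s; Re = 3.161e+04; ε/D = 0.00102; Haaland → f = 0.02546; ΔP_B = f(L/D)(ρV²/2) = 4.137e+04 Pa.
ΔP_A/ΔP_B = 8489/4.137e+04 = 0.205.

ΔP_A/ΔP_B ≈ 0.205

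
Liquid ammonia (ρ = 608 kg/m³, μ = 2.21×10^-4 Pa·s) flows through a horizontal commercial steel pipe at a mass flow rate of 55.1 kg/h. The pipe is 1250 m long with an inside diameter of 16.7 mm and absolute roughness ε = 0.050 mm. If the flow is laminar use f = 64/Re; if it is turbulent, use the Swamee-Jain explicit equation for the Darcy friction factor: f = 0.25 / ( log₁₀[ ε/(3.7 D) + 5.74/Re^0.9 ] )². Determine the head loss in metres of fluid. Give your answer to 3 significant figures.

ṁ = 55.1 kg/h = 55.1/3600 = 0.01531 kg/s.
A = πD²/4 = π(0.0167)²/4 = 0.000219 m²; mean velocity V = ṁ/(ρA) = 0.01531/(608 · 0.000219) = 0.1149 m/s.
Reynolds number Re = ρVD/μ = 608 · 0.1149 · 0.0167 / 0.000221 = 5280.
Re > 4000 → turbulent. Relative roughness ε/D = 5e-05/0.0167 = 0.00299. Swamee-Jain: f = 0.25/(log₁₀[0.00299/3.7 + 5.74/5280^0.9])² = 0.25/(log₁₀[0.000809 + 0.00256])² = 0.25/(-2.472)² = 0.0409.
Darcy-Weisbach: ΔP = f(L/D)(ρV²/2) = 0.0409·(1250/0.0167)·(608·0.1149²/2) = 0.0409·7.485e+04·4.015 = 1.229e+04 Pa.
Head loss h_f = ΔP/(ρg) = 1.229e+04/(608·9.81) = 2.06 m.

h_f ≈ 2.06 m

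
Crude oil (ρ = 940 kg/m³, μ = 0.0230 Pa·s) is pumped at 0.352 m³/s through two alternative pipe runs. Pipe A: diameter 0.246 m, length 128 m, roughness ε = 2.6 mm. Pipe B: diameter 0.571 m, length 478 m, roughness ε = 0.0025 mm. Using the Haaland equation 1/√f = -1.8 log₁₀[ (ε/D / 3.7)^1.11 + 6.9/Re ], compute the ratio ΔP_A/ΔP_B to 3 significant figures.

Pipe A: V = Q/A = 0.352/0.04753 = 7.406 m/s; Re = 7.446e+04; ε/D = 0.0106; Haaland → f = 0.03942; ΔP_A = f(L/D)(ρV²/2) = 5.288e+05 Pa.
Pipe B: V = Q/A = 0.352/0.2561 = 1.375 m/s; Re = 3.208e+04; ε/D = 4.38e-06; Haaland → f = 0.02295; ΔP_B = f(L/D)(ρV²/2) = 1.707e+04 Pa.
ΔP_A/ΔP_B = 5.288e+05/1.707e+04 = 31.0.

ΔP_A/ΔP_B ≈ 31.0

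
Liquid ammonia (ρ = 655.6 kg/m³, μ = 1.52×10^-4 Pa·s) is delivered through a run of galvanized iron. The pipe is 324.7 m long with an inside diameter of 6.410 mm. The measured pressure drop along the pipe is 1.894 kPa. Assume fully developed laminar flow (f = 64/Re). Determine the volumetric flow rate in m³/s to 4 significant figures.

Q ≈ 1.590×10^-6 m³/s

For laminar flow, f = 64/Re with Re = ρVD/μ, so Darcy-Weisbach reduces to ΔP = 32μLV/D². Solving for V: V = ΔP·D²/(32μL) = 1894·(0.00641)²/(32·0.000152·324.7) = 0.04927 m/s.
Check: Re = ρVD/μ = 655.6·0.04927·0.00641/0.000152 = 1362 < 2300, so the laminar assumption holds.
Q = V·A = 0.04927·(π/4·0.00641²) = 1.59e-06 m³/s = 1.590×10^-6 m³/s.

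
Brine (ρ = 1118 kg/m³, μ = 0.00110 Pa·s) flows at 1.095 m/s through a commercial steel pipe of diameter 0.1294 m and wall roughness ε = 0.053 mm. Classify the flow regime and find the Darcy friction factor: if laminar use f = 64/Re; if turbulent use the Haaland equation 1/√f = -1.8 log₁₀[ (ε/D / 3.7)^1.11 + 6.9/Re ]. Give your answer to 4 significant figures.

f ≈ 0.01879

Re = ρVD/μ = 1118·1.095·0.1294/0.0011 = 1.44e+05.
Re > 4000 → turbulent. ε/D = 5.3e-05/0.1294 = 0.00041; Haaland: 1/√f = -1.8 log₁₀[4.06e-05 + 4.79e-05] = 7.295, so f = 0.01879.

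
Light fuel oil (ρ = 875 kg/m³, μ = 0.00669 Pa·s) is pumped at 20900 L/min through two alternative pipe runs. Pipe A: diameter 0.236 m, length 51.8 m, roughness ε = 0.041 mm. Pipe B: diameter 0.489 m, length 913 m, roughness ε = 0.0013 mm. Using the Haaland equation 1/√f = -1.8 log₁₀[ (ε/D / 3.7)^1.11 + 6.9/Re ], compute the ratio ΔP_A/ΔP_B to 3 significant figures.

ΔP_A/ΔP_B ≈ 2.04

Pipe A: V = Q/A = 0.3483/0.04374 = 7.963 m/s; Re = 2.458e+05; ε/D = 0.000174; Haaland → f = 0.01624; ΔP_A = f(L/D)(ρV²/2) = 9.891e+04 Pa.
Pipe B: V = Q/A = 0.3483/0.1878 = 1.855 m/s; Re = 1.186e+05; ε/D = 2.66e-06; Haaland → f = 0.01722; ΔP_B = f(L/D)(ρV²/2) = 4.838e+04 Pa.
ΔP_A/ΔP_B = 9.891e+04/4.838e+04 = 2.04.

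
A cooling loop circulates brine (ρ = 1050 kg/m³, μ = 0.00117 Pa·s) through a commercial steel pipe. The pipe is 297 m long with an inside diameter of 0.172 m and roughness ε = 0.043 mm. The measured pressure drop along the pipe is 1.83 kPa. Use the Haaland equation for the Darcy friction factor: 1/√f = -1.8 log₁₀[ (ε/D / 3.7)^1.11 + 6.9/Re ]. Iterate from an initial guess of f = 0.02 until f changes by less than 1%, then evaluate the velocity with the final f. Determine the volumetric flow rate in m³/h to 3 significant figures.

Q ≈ 25.5 m³/h

Rearranging Darcy-Weisbach: V = √(2·ΔP·D/(f·L·ρ)). With ε/D = 4.3e-05/0.172 = 0.00025, iterate starting from f = 0.02:
  f = 0.02 → V = √(2·1830·0.172/(0.02·297·1050)) = 0.3177 m/s; Re = ρVD/μ = 4.904e+04; f → 0.02155
  f = 0.02155 → V = 0.3061 m/s; Re = 4.725e+04; f → 0.02171
Converged (Δf/f < 1%). With the final f = 0.02171: V = √(2·1830·0.172/(0.02171·297·1050)) = 0.305 m/s.
Q = V·A = 0.305·(π/4·0.172²) = 0.007086 m³/s = 25.5 m³/h.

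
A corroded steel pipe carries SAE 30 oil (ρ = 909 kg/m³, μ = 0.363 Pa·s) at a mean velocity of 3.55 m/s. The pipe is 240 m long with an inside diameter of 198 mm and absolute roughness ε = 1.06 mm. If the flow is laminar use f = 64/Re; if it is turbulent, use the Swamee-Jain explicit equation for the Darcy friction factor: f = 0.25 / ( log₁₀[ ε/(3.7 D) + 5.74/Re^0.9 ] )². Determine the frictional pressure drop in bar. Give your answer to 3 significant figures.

Reynolds number Re = ρVD/μ = 909 · 3.55 · 0.198 / 0.363 = 1760.
Re < 2300 → laminar flow, so f = 64/Re = 64/1760 = 0.03636 (the turbulent correlation is not needed).
Darcy-Weisbach: ΔP = f(L/D)(ρV²/2) = 0.03636·(240/0.198)·(909·3.55²/2) = 0.03636·1212·5728 = 2.524e+05 Pa.
ΔP = 2.524e+05 Pa = 2.52 bar.

ΔP ≈ 2.52 bar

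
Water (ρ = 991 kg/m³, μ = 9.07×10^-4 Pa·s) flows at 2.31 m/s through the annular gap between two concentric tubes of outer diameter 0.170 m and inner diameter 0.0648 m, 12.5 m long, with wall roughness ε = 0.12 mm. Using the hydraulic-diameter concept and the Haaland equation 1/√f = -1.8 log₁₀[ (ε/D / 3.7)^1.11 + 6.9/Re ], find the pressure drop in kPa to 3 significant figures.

ΔP ≈ 6.66 kPa

Hydraulic diameter D_h = 4A/P = D_o - D_i = 0.17 - 0.0648 = 0.1052 m.
Re = ρVD_h/μ = 991·2.31·0.1052/0.000907 = 2.655e+05.
ε/D_h = 0.00012/0.1052 = 0.00114; Haaland gives 1/√f = -1.8 log₁₀[0.000127+2.6e-05] = 6.869, so f = 0.02119.
ΔP = f(L/D_h)(ρV²/2) = 0.02119·12.5/0.1052·2644 = 6658 Pa.
ΔP = 6.66 kPa.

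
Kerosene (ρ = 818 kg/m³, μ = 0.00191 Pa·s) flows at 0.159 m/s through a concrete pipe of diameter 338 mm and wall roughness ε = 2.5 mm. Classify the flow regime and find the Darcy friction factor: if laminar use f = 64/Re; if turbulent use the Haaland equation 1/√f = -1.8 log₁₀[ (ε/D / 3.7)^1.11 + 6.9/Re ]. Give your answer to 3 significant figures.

Re = ρVD/μ = 818·0.159·0.338/0.00191 = 2.302e+04.
Re > 4000 → turbulent. ε/D = 0.0025/0.338 = 0.0074; Haaland: 1/√f = -1.8 log₁₀[0.00101 + 0.0003] = 5.19, so f = 0.03713.

f ≈ 0.0371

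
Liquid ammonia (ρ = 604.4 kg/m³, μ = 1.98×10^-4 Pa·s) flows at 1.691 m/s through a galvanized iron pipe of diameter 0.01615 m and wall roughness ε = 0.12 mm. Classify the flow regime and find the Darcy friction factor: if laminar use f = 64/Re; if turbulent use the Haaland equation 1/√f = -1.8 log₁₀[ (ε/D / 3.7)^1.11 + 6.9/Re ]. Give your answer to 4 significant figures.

Re = ρVD/μ = 604.4·1.691·0.01615/0.000198 = 8.336e+04.
Re > 4000 → turbulent. ε/D = 0.00012/0.01615 = 0.00743; Haaland: 1/√f = -1.8 log₁₀[0.00101 + 8.28e-05] = 5.328, so f = 0.03523.

f ≈ 0.03523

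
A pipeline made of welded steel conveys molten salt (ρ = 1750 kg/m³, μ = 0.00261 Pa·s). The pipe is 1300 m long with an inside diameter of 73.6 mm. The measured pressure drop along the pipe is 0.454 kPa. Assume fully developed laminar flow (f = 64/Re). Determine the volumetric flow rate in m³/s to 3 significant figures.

Q ≈ 9.64×10^-5 m³/s

For laminar flow, f = 64/Re with Re = ρVD/μ, so Darcy-Weisbach reduces to ΔP = 32μLV/D². Solving for V: V = ΔP·D²/(32μL) = 454·(0.0736)²/(32·0.00261·1300) = 0.02265 m/s.
Check: Re = ρVD/μ = 1750·0.02265·0.0736/0.00261 = 1118 < 2300, so the laminar assumption holds.
Q = V·A = 0.02265·(π/4·0.0736²) = 9.637e-05 m³/s = 9.64×10^-5 m³/s.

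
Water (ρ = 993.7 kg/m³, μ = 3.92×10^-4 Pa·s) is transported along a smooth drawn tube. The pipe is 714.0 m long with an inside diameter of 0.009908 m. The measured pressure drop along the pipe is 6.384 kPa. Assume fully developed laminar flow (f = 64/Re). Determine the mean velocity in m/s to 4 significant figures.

For laminar flow, f = 64/Re with Re = ρVD/μ, so Darcy-Weisbach reduces to ΔP = 32μLV/D². Solving for V: V = ΔP·D²/(32μL) = 6384·(0.009908)²/(32·0.000392·714) = 0.06997 m/s.
Check: Re = ρVD/μ = 993.7·0.06997·0.009908/0.000392 = 1757 < 2300, so the laminar assumption holds.

V ≈ 0.06997 m/s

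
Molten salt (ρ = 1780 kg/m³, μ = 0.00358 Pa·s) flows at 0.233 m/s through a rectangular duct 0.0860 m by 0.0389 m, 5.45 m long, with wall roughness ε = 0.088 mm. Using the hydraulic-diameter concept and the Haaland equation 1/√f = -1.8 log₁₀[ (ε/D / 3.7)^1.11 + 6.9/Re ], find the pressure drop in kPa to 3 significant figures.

Hydraulic diameter D_h = 4A/P = 4·(0.086·0.0389)/(2·(0.086+0.0389)) = 0.01338/0.2498 = 0.05357 m.
Re = ρVD_h/μ = 1780·0.233·0.05357/0.00358 = 6206.
ε/D_h = 8.8e-05/0.05357 = 0.00164; Haaland gives 1/√f = -1.8 log₁₀[0.00019+0.00111] = 5.194, so f = 0.03707.
ΔP = f(L/D_h)(ρV²/2) = 0.03707·5.45/0.05357·48.32 = 182.2 Pa.
ΔP = 0.182 kPa.

ΔP ≈ 0.182 kPa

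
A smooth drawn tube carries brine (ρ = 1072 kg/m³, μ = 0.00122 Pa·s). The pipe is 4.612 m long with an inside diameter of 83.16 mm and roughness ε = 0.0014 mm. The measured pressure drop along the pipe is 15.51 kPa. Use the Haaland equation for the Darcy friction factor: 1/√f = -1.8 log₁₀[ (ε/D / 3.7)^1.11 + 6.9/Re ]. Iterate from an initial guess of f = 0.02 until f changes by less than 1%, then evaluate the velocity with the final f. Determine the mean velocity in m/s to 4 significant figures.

Rearranging Darcy-Weisbach: V = √(2·ΔP·D/(f·L·ρ)). With ε/D = 1.4e-06/0.08316 = 1.68e-05, iterate starting from f = 0.02:
  f = 0.02 → V = √(2·1.551e+04·0.08316/(0.02·4.612·1072)) = 5.108 m/s; Re = ρVD/μ = 3.732e+05; f → 0.01393
  f = 0.01393 → V = 6.119 m/s; Re = 4.471e+05; f → 0.01351
  f = 0.01351 → V = 6.215 m/s; Re = 4.541e+05; f → 0.01347
Converged (Δf/f < 1%). With the final f = 0.01347: V = √(2·1.551e+04·0.08316/(0.01347·4.612·1072)) = 6.223 m/s.

V ≈ 6.223 m/s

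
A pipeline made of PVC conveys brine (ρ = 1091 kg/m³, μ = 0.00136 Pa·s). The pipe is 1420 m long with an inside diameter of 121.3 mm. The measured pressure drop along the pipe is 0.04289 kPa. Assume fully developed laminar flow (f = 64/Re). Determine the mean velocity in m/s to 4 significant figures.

V ≈ 0.01021 m/s

For laminar flow, f = 64/Re with Re = ρVD/μ, so Darcy-Weisbach reduces to ΔP = 32μLV/D². Solving for V: V = ΔP·D²/(32μL) = 42.89·(0.1213)²/(32·0.00136·1420) = 0.01021 m/s.
Check: Re = ρVD/μ = 1091·0.01021·0.1213/0.00136 = 993.7 < 2300, so the laminar assumption holds.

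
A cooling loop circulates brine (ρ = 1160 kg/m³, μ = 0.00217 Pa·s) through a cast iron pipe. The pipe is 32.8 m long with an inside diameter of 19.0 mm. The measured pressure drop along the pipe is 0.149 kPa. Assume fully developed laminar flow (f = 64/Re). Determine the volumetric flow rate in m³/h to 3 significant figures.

For laminar flow, f = 64/Re with Re = ρVD/μ, so Darcy-Weisbach reduces to ΔP = 32μLV/D². Solving for V: V = ΔP·D²/(32μL) = 149·(0.019)²/(32·0.00217·32.8) = 0.02362 m/s.
Check: Re = ρVD/μ = 1160·0.02362·0.019/0.00217 = 239.9 < 2300, so the laminar assumption holds.
Q = V·A = 0.02362·(π/4·0.019²) = 6.696e-06 m³/s = 0.0241 m³/h.

Q ≈ 0.0241 m³/h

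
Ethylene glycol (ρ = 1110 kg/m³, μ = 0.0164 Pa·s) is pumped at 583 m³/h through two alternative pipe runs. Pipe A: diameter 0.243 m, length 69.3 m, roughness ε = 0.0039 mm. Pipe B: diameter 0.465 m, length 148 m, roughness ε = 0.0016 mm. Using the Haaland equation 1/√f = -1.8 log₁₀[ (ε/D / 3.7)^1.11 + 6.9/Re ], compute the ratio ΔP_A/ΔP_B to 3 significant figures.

ΔP_A/ΔP_B ≈ 10.4

Pipe A: V = Q/A = 0.1619/0.04638 = 3.492 m/s; Re = 5.743e+04; ε/D = 1.6e-05; Haaland → f = 0.02012; ΔP_A = f(L/D)(ρV²/2) = 3.884e+04 Pa.
Pipe B: V = Q/A = 0.1619/0.1698 = 0.9536 m/s; Re = 3.001e+04; ε/D = 3.44e-06; Haaland → f = 0.02332; ΔP_B = f(L/D)(ρV²/2) = 3746 Pa.
ΔP_A/ΔP_B = 3.884e+04/3746 = 10.4.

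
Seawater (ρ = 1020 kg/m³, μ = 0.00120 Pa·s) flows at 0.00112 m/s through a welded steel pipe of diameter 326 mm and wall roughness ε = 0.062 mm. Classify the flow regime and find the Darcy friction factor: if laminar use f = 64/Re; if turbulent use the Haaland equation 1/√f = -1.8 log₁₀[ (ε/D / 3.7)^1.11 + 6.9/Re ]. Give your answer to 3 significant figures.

Re = ρVD/μ = 1020·0.00112·0.326/0.0012 = 310.4.
Re < 2300 → laminar, so f = 64/Re = 0.2062 (roughness is irrelevant in laminar flow).

f ≈ 0.206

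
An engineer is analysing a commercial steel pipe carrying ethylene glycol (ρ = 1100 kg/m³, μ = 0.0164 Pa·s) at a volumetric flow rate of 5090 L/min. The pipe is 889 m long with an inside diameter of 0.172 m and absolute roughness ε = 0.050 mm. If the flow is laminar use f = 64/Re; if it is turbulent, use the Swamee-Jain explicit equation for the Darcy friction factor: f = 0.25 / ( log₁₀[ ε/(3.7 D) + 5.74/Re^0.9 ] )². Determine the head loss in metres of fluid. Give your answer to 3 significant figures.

h_f ≈ 79.4 m

Q = 5090 L/min = 5090/60000 = 0.08483 m³/s.
Cross-sectional area A = πD²/4 = π(0.172)²/4 = 0.02324 m²; mean velocity V = Q/A = 0.08483/0.02324 = 3.651 m/s.
Reynolds number Re = ρVD/μ = 1100 · 3.651 · 0.172 / 0.0164 = 4.212e+04.
Re > 4000 → turbulent. Relative roughness ε/D = 5e-05/0.172 = 0.000291. Swamee-Jain: f = 0.25/(log₁₀[0.000291/3.7 + 5.74/4.212e+04^0.9])² = 0.25/(log₁₀[7.86e-05 + 0.000395])² = 0.25/(-3.324)² = 0.02262.
Darcy-Weisbach: ΔP = f(L/D)(ρV²/2) = 0.02262·(889/0.172)·(1100·3.651²/2) = 0.02262·5169·7332 = 8.572e+05 Pa.
Head loss h_f = ΔP/(ρg) = 8.572e+05/(1100·9.81) = 79.4 m.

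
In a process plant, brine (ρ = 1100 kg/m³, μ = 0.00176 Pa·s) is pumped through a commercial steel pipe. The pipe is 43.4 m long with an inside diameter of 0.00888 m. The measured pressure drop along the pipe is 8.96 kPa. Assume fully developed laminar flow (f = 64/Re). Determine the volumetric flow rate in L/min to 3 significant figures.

Q ≈ 1.07 L/min

For laminar flow, f = 64/Re with Re = ρVD/μ, so Darcy-Weisbach reduces to ΔP = 32μLV/D². Solving for V: V = ΔP·D²/(32μL) = 8960·(0.00888)²/(32·0.00176·43.4) = 0.2891 m/s.
Check: Re = ρVD/μ = 1100·0.2891·0.00888/0.00176 = 1604 < 2300, so the laminar assumption holds.
Q = V·A = 0.2891·(π/4·0.00888²) = 1.79e-05 m³/s = 1.07 L/min.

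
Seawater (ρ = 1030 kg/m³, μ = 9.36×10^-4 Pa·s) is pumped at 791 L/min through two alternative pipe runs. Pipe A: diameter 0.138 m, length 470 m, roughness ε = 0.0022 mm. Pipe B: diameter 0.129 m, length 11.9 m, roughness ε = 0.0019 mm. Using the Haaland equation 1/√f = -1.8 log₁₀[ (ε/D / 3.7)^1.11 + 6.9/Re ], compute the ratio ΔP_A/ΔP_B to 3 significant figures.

ΔP_A/ΔP_B ≈ 28.6

Pipe A: V = Q/A = 0.01318/0.01496 = 0.8814 m/s; Re = 1.338e+05; ε/D = 1.59e-05; Haaland → f = 0.01686; ΔP_A = f(L/D)(ρV²/2) = 2.297e+04 Pa.
Pipe B: V = Q/A = 0.01318/0.01307 = 1.009 m/s; Re = 1.432e+05; ε/D = 1.47e-05; Haaland → f = 0.01663; ΔP_B = f(L/D)(ρV²/2) = 803.9 Pa.
ΔP_A/ΔP_B = 2.297e+04/803.9 = 28.6.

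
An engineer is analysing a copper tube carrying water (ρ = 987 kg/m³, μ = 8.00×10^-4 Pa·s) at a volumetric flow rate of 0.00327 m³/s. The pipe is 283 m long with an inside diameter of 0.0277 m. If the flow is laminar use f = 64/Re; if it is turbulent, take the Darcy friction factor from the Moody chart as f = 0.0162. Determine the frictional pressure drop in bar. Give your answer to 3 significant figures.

ΔP ≈ 24.0 bar

Cross-sectional area A = πD²/4 = π(0.0277)²/4 = 0.0006026 m²; mean velocity V = Q/A = 0.00327/0.0006026 = 5.426 m/s.
Reynolds number Re = ρVD/μ = 987 · 5.426 · 0.0277 / 0.0008 = 1.854e+05.
Re > 4000 → turbulent; use the Moody-chart value f = 0.0162.
Darcy-Weisbach: ΔP = f(L/D)(ρV²/2) = 0.0162·(283/0.0277)·(987·5.426²/2) = 0.0162·1.022e+04·1.453e+04 = 2.405e+06 Pa.
ΔP = 2.405e+06 Pa = 24.0 bar.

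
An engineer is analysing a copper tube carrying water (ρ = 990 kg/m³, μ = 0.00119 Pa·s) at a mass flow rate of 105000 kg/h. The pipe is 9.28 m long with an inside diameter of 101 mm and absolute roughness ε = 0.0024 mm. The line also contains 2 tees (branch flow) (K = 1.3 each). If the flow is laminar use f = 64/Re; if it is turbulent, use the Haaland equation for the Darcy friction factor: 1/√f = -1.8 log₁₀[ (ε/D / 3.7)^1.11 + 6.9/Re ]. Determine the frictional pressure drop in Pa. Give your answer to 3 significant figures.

ΔP ≈ 26300 Pa

ṁ = 105000 kg/h = 105000/3600 = 29.17 kg/s.
A = πD²/4 = π(0.101)²/4 = 0.008012 m²; mean velocity V = ṁ/(ρA) = 29.17/(990 · 0.008012) = 3.677 m/s.
Reynolds number Re = ρVD/μ = 990 · 3.677 · 0.101 / 0.00119 = 3.09e+05.
Re > 4000 → turbulent. Relative roughness ε/D = 2.4e-06/0.101 = 2.38e-05. Haaland: 1/√f = -1.8 log₁₀[(2.38e-05/3.7)^1.11 + 6.9/3.09e+05] = -1.8 log₁₀[1.72e-06 + 2.23e-05] = 8.314, so f = 0.01447.
Total minor-loss coefficient ΣK = 2·1.3 = 2.6.
ΔP = [f·L/D + ΣK]·(ρV²/2) = [0.01447·9.28/0.101 + 2.6]·(990·3.677²/2) = [1.329 + 2.6]·6693 = 2.63e+04 Pa.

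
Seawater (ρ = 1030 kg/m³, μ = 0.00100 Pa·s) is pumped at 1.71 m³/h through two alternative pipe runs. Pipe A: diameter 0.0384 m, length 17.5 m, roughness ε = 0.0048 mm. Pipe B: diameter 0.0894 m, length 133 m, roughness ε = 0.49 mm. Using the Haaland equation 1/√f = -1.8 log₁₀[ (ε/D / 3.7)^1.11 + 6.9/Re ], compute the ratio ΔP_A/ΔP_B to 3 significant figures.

Pipe A: V = Q/A = 0.000475/0.001158 = 0.4101 m/s; Re = 1.622e+04; ε/D = 0.000125; Haaland → f = 0.02733; ΔP_A = f(L/D)(ρV²/2) = 1079 Pa.
Pipe B: V = Q/A = 0.000475/0.006277 = 0.07567 m/s; Re = 6968; ε/D = 0.00548; Haaland → f = 0.04034; ΔP_B = f(L/D)(ρV²/2) = 177 Pa.
ΔP_A/ΔP_B = 1079/177 = 6.10.

ΔP_A/ΔP_B ≈ 6.10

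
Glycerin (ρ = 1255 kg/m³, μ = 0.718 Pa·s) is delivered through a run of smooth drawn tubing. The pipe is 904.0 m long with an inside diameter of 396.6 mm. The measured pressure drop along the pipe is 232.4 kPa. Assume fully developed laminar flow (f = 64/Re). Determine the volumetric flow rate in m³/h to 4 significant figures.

Q ≈ 782.7 m³/h

For laminar flow, f = 64/Re with Re = ρVD/μ, so Darcy-Weisbach reduces to ΔP = 32μLV/D². Solving for V: V = ΔP·D²/(32μL) = 2.324e+05·(0.3966)²/(32·0.718·904) = 1.76 m/s.
Check: Re = ρVD/μ = 1255·1.76·0.3966/0.718 = 1220 < 2300, so the laminar assumption holds.
Q = V·A = 1.76·(π/4·0.3966²) = 0.2174 m³/s = 782.7 m³/h.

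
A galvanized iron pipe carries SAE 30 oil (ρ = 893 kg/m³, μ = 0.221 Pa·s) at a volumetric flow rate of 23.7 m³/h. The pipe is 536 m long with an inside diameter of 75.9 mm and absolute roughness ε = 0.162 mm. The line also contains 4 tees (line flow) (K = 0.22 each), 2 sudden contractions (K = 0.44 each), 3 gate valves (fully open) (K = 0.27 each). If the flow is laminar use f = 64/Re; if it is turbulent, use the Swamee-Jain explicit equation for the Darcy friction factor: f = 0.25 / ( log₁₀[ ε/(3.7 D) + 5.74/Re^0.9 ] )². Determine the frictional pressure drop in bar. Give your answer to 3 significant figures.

Q = 23.7 m³/h = 23.7/3600 = 0.006583 m³/s.
Cross-sectional area A = πD²/4 = π(0.0759)²/4 = 0.004525 m²; mean velocity V = Q/A = 0.006583/0.004525 = 1.455 m/s.
Reynolds number Re = ρVD/μ = 893 · 1.455 · 0.0759 / 0.221 = 446.2.
Re < 2300 → laminar flow, so f = 64/Re = 64/446.2 = 0.1434 (the turbulent correlation is not needed).
Total minor-loss coefficient ΣK = 4·0.22 + 2·0.44 + 3·0.27 = 2.57.
ΔP = [f·L/D + ΣK]·(ρV²/2) = [0.1434·536/0.0759 + 2.57]·(893·1.455²/2) = [1013 + 2.57]·945.3 = 9.598e+05 Pa.
ΔP = 9.598e+05 Pa = 9.60 bar.

ΔP ≈ 9.60 bar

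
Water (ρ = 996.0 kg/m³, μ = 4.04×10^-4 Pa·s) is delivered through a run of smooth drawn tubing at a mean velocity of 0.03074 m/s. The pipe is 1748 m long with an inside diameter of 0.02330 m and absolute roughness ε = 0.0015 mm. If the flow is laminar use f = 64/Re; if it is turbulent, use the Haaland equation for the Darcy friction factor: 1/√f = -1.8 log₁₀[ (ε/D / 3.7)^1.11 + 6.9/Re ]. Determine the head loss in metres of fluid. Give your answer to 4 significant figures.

Reynolds number Re = ρVD/μ = 996 · 0.03074 · 0.0233 / 0.000404 = 1766.
Re < 2300 → laminar flow, so f = 64/Re = 64/1766 = 0.03624 (the turbulent correlation is not needed).
Darcy-Weisbach: ΔP = f(L/D)(ρV²/2) = 0.03624·(1748/0.0233)·(996·0.03074²/2) = 0.03624·7.502e+04·0.4706 = 1280 Pa.
Head loss h_f = ΔP/(ρg) = 1280/(996·9.81) = 0.1310 m.

h_f ≈ 0.1310 m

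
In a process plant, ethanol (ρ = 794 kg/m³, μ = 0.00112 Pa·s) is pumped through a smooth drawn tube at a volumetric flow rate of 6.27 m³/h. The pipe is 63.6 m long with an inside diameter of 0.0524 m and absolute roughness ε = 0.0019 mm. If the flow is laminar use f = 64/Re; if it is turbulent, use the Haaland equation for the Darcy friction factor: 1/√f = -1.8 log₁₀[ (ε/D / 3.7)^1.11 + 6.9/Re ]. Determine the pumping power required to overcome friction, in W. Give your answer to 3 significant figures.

P ≈ 12.8 W

Q = 6.27 m³/h = 6.27/3600 = 0.001742 m³/s.
Cross-sectional area A = πD²/4 = π(0.0524)²/4 = 0.002157 m²; mean velocity V = Q/A = 0.001742/0.002157 = 0.8076 m/s.
Reynolds number Re = ρVD/μ = 794 · 0.8076 · 0.0524 / 0.00112 = 3e+04.
Re > 4000 → turbulent. Relative roughness ε/D = 1.9e-06/0.0524 = 3.63e-05. Haaland: 1/√f = -1.8 log₁₀[(3.63e-05/3.7)^1.11 + 6.9/3e+04] = -1.8 log₁₀[2.76e-06 + 0.00023] = 6.54, so f = 0.02338.
Darcy-Weisbach: ΔP = f(L/D)(ρV²/2) = 0.02338·(63.6/0.0524)·(794·0.8076²/2) = 0.02338·1214·258.9 = 7349 Pa.
Pumping power P = QΔP = 0.001742·7349 = 12.80 W = 12.8 W.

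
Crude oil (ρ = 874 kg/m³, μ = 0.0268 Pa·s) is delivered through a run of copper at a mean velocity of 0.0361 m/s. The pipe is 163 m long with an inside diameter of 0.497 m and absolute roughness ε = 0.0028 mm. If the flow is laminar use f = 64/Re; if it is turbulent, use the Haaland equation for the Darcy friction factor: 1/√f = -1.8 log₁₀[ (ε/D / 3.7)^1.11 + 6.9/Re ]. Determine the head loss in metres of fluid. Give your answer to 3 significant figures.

Reynolds number Re = ρVD/μ = 874 · 0.0361 · 0.497 / 0.0268 = 585.1.
Re < 2300 → laminar flow, so f = 64/Re = 64/585.1 = 0.1094 (the turbulent correlation is not needed).
Darcy-Weisbach: ΔP = f(L/D)(ρV²/2) = 0.1094·(163/0.497)·(874·0.0361²/2) = 0.1094·328·0.5695 = 20.43 Pa.
Head loss h_f = ΔP/(ρg) = 20.43/(874·9.81) = 0.00238 m.

h_f ≈ 0.00238 m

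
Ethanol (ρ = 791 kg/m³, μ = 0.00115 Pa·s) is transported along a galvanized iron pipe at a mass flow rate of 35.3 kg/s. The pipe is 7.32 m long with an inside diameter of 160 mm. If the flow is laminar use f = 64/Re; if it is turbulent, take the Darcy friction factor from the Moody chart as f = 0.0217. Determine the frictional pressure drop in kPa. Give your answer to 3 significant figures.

A = πD²/4 = π(0.16)²/4 = 0.02011 m²; mean velocity V = ṁ/(ρA) = 35.3/(791 · 0.02011) = 2.22 m/s.
Reynolds number Re = ρVD/μ = 791 · 2.22 · 0.16 / 0.00115 = 2.443e+05.
Re > 4000 → turbulent; use the Moody-chart value f = 0.0217.
Darcy-Weisbach: ΔP = f(L/D)(ρV²/2) = 0.0217·(7.32/0.16)·(791·2.22²/2) = 0.0217·45.75·1948 = 1934 Pa.
ΔP = 1934 Pa = 1.93 kPa.

ΔP ≈ 1.93 kPa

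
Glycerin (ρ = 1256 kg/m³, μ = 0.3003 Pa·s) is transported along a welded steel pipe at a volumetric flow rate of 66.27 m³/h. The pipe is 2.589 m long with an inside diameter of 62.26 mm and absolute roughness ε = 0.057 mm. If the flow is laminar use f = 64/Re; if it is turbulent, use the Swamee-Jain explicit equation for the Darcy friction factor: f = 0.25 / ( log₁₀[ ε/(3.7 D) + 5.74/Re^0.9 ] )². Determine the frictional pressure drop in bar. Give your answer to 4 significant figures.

ΔP ≈ 0.3881 bar

Q = 66.27 m³/h = 66.27/3600 = 0.01841 m³/s.
Cross-sectional area A = πD²/4 = π(0.06226)²/4 = 0.003044 m²; mean velocity V = Q/A = 0.01841/0.003044 = 6.047 m/s.
Reynolds number Re = ρVD/μ = 1256 · 6.047 · 0.06226 / 0.3 = 1575.
Re < 2300 → laminar flow, so f = 64/Re = 64/1575 = 0.04065 (the turbulent correlation is not needed).
Darcy-Weisbach: ΔP = f(L/D)(ρV²/2) = 0.04065·(2.589/0.06226)·(1256·6.047²/2) = 0.04065·41.58·2.296e+04 = 3.881e+04 Pa.
ΔP = 3.881e+04 Pa = 0.3881 bar.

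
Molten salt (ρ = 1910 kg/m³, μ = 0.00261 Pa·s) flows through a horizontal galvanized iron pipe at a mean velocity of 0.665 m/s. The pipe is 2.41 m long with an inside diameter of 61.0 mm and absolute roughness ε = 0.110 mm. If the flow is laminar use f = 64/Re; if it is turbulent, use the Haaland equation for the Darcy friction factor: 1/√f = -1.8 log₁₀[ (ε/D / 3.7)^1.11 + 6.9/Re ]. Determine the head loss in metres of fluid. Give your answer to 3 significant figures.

Reynolds number Re = ρVD/μ = 1910 · 0.665 · 0.061 / 0.00261 = 2.969e+04.
Re > 4000 → turbulent. Relative roughness ε/D = 0.00011/0.061 = 0.0018. Haaland: 1/√f = -1.8 log₁₀[(0.0018/3.7)^1.11 + 6.9/2.969e+04] = -1.8 log₁₀[0.000211 + 0.000232] = 6.036, so f = 0.02744.
Darcy-Weisbach: ΔP = f(L/D)(ρV²/2) = 0.02744·(2.41/0.061)·(1910·0.665²/2) = 0.02744·39.51·422.3 = 457.9 Pa.
Head loss h_f = ΔP/(ρg) = 457.9/(1910·9.81) = 0.0244 m.

h_f ≈ 0.0244 m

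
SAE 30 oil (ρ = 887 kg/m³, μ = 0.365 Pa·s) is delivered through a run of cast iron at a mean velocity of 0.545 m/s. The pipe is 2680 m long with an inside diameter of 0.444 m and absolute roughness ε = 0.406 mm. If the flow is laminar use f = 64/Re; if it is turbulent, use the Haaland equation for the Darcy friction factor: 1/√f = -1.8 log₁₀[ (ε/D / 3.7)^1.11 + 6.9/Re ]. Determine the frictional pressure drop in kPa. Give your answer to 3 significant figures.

ΔP ≈ 86.5 kPa

Reynolds number Re = ρVD/μ = 887 · 0.545 · 0.444 / 0.365 = 588.
Re < 2300 → laminar flow, so f = 64/Re = 64/588 = 0.1088 (the turbulent correlation is not needed).
Darcy-Weisbach: ΔP = f(L/D)(ρV²/2) = 0.1088·(2680/0.444)·(887·0.545²/2) = 0.1088·6036·131.7 = 8.654e+04 Pa.
ΔP = 8.654e+04 Pa = 86.5 kPa.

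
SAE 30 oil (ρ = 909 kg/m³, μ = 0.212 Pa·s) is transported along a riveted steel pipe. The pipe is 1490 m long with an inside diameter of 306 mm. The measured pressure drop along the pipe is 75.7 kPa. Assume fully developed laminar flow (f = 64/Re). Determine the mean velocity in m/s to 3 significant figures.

For laminar flow, f = 64/Re with Re = ρVD/μ, so Darcy-Weisbach reduces to ΔP = 32μLV/D². Solving for V: V = ΔP·D²/(32μL) = 7.57e+04·(0.306)²/(32·0.212·1490) = 0.7012 m/s.
Check: Re = ρVD/μ = 909·0.7012·0.306/0.212 = 920.1 < 2300, so the laminar assumption holds.

V ≈ 0.701 m/s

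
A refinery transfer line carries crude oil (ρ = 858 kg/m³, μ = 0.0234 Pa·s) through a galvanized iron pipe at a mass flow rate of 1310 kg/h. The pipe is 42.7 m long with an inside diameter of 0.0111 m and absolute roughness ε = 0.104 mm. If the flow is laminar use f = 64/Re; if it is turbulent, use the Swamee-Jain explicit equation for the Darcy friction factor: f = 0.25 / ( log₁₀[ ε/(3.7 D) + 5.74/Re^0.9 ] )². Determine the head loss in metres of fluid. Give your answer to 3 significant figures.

ṁ = 1310 kg/h = 1310/3600 = 0.3639 kg/s.
A = πD²/4 = π(0.0111)²/4 = 9.677e-05 m²; mean velocity V = ṁ/(ρA) = 0.3639/(858 · 9.677e-05) = 4.383 m/s.
Reynolds number Re = ρVD/μ = 858 · 4.383 · 0.0111 / 0.0234 = 1784.
Re < 2300 → laminar flow, so f = 64/Re = 64/1784 = 0.03588 (the turbulent correlation is not needed).
Darcy-Weisbach: ΔP = f(L/D)(ρV²/2) = 0.03588·(42.7/0.0111)·(858·4.383²/2) = 0.03588·3847·8240 = 1.137e+06 Pa.
Head loss h_f = ΔP/(ρg) = 1.137e+06/(858·9.81) = 135 m.

h_f ≈ 135 m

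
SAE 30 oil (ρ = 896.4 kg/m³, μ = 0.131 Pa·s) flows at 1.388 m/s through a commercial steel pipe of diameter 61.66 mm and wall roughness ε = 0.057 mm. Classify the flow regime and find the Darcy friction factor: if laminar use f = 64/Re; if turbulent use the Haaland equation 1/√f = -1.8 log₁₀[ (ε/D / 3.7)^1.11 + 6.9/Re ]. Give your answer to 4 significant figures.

f ≈ 0.1093

Re = ρVD/μ = 896.4·1.388·0.06166/0.131 = 585.6.
Re < 2300 → laminar, so f = 64/Re = 0.1093 (roughness is irrelevant in laminar flow).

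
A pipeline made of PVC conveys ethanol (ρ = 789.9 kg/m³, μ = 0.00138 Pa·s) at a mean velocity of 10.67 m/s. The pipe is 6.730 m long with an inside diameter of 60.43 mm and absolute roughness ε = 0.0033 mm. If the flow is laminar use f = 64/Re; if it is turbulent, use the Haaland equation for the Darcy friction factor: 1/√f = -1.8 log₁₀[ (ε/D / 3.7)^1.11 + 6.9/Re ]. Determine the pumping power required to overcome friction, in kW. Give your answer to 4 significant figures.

P ≈ 2.199 kW

Reynolds number Re = ρVD/μ = 789.9 · 10.67 · 0.06043 / 0.00138 = 3.691e+05.
Re > 4000 → turbulent. Relative roughness ε/D = 3.3e-06/0.06043 = 5.46e-05. Haaland: 1/√f = -1.8 log₁₀[(5.46e-05/3.7)^1.11 + 6.9/3.691e+05] = -1.8 log₁₀[4.34e-06 + 1.87e-05] = 8.348, so f = 0.01435.
Darcy-Weisbach: ΔP = f(L/D)(ρV²/2) = 0.01435·(6.73/0.06043)·(789.9·10.67²/2) = 0.01435·111.4·4.496e+04 = 7.186e+04 Pa.
Q = V·A = 10.67·0.002868 = 0.0306 m³/s.
Pumping power P = QΔP = 0.0306·7.186e+04 = 2199.2 W = 2.199 kW.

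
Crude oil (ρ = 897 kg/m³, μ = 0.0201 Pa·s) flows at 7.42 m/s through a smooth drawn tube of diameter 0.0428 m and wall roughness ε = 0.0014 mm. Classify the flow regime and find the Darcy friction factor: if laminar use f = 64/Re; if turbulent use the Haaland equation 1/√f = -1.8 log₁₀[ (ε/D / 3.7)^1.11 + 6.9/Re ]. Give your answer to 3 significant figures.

Re = ρVD/μ = 897·7.42·0.0428/0.0201 = 1.417e+04.
Re > 4000 → turbulent. ε/D = 1.4e-06/0.0428 = 3.27e-05; Haaland: 1/√f = -1.8 log₁₀[2.46e-06 + 0.000487] = 5.959, so f = 0.02816.

f ≈ 0.0282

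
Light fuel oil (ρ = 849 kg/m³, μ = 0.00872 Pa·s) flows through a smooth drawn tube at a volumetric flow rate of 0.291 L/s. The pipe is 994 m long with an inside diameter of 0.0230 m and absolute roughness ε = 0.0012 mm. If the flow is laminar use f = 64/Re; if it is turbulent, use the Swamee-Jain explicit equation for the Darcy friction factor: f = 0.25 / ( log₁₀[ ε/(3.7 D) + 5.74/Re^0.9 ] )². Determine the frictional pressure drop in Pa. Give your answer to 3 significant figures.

Q = 0.291 L/s = 0.291/1000 = 0.000291 m³/s.
Cross-sectional area A = πD²/4 = π(0.023)²/4 = 0.0004155 m²; mean velocity V = Q/A = 0.000291/0.0004155 = 0.7004 m/s.
Reynolds number Re = ρVD/μ = 849 · 0.7004 · 0.023 / 0.00872 = 1568.
Re < 2300 → laminar flow, so f = 64/Re = 64/1568 = 0.04081 (the turbulent correlation is not needed).
Darcy-Weisbach: ΔP = f(L/D)(ρV²/2) = 0.04081·(994/0.023)·(849·0.7004²/2) = 0.04081·4.322e+04·208.2 = 3.672e+05 Pa.

ΔP ≈ 367000 Pa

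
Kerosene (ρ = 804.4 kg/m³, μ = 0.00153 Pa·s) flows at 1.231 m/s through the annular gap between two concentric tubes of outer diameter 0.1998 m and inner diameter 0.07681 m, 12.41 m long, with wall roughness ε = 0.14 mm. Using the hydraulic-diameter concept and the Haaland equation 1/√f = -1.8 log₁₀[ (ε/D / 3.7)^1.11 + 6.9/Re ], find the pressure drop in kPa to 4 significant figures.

Hydraulic diameter D_h = 4A/P = D_o - D_i = 0.1998 - 0.07681 = 0.123 m.
Re = ρVD_h/μ = 804.4·1.231·0.123/0.00153 = 7.96e+04.
ε/D_h = 0.00014/0.123 = 0.00114; Haaland gives 1/√f = -1.8 log₁₀[0.000126+8.67e-05] = 6.609, so f = 0.0229.
ΔP = f(L/D_h)(ρV²/2) = 0.0229·12.41/0.123·609.5 = 1408 Pa.
ΔP = 1.408 kPa.

ΔP ≈ 1.408 kPa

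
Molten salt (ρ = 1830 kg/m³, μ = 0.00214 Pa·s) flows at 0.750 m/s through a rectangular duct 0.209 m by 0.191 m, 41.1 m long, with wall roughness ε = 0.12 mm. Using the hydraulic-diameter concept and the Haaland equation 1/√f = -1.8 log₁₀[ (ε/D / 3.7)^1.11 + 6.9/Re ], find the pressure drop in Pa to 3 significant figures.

Hydraulic diameter D_h = 4A/P = 4·(0.209·0.191)/(2·(0.209+0.191)) = 0.1597/0.8 = 0.1996 m.
Re = ρVD_h/μ = 1830·0.75·0.1996/0.00214 = 1.28e+05.
ε/D_h = 0.00012/0.1996 = 0.000601; Haaland gives 1/√f = -1.8 log₁₀[6.22e-05+5.39e-05] = 7.083, so f = 0.01993.
ΔP = f(L/D_h)(ρV²/2) = 0.01993·41.1/0.1996·514.7 = 2112 Pa.

ΔP ≈ 2110 Pa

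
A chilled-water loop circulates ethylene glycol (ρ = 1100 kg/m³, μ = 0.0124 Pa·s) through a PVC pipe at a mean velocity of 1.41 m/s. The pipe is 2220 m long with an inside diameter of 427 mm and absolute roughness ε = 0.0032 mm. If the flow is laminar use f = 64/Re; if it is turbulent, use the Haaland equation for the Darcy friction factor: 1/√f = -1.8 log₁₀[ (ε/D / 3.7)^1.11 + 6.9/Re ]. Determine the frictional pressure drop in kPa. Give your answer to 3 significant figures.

Reynolds number Re = ρVD/μ = 1100 · 1.41 · 0.427 / 0.0124 = 5.341e+04.
Re > 4000 → turbulent. Relative roughness ε/D = 3.2e-06/0.427 = 7.49e-06. Haaland: 1/√f = -1.8 log₁₀[(7.49e-06/3.7)^1.11 + 6.9/5.341e+04] = -1.8 log₁₀[4.79e-07 + 0.000129] = 6.997, so f = 0.02043.
Darcy-Weisbach: ΔP = f(L/D)(ρV²/2) = 0.02043·(2220/0.427)·(1100·1.41²/2) = 0.02043·5199·1093 = 1.161e+05 Pa.
ΔP = 1.161e+05 Pa = 116 kPa.

ΔP ≈ 116 kPa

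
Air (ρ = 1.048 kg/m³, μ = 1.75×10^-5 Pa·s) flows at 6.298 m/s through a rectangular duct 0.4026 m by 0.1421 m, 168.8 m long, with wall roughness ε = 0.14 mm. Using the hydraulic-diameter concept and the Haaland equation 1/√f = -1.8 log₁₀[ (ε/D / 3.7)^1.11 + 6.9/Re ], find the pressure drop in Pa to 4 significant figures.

ΔP ≈ 356.2 Pa

Hydraulic diameter D_h = 4A/P = 4·(0.4026·0.1421)/(2·(0.4026+0.1421)) = 0.2288/1.089 = 0.2101 m.
Re = ρVD_h/μ = 1.048·6.298·0.2101/1.75e-05 = 7.923e+04.
ε/D_h = 0.00014/0.2101 = 0.000666; Haaland gives 1/√f = -1.8 log₁₀[6.98e-05+8.71e-05] = 6.848, so f = 0.02132.
ΔP = f(L/D_h)(ρV²/2) = 0.02132·168.8/0.2101·20.78 = 356.2 Pa.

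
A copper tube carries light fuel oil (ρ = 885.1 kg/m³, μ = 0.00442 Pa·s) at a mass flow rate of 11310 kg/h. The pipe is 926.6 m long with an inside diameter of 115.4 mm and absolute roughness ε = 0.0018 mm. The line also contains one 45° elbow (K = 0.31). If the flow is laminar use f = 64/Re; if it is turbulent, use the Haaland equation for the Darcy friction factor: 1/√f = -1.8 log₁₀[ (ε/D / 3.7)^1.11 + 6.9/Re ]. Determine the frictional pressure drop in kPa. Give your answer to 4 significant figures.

ΔP ≈ 13.55 kPa

ṁ = 11310 kg/h = 11310/3600 = 3.142 kg/s.
A = πD²/4 = π(0.1154)²/4 = 0.01046 m²; mean velocity V = ṁ/(ρA) = 3.142/(885.1 · 0.01046) = 0.3394 m/s.
Reynolds number Re = ρVD/μ = 885.1 · 0.3394 · 0.1154 / 0.00442 = 7842.
Re > 4000 → turbulent. Relative roughness ε/D = 1.8e-06/0.1154 = 1.56e-05. Haaland: 1/√f = -1.8 log₁₀[(1.56e-05/3.7)^1.11 + 6.9/7842] = -1.8 log₁₀[1.08e-06 + 0.00088] = 5.499, so f = 0.03307.
Total minor-loss coefficient ΣK = 1·0.31 = 0.31.
ΔP = [f·L/D + ΣK]·(ρV²/2) = [0.03307·926.6/0.1154 + 0.31]·(885.1·0.3394²/2) = [265.5 + 0.31]·50.97 = 1.355e+04 Pa.
ΔP = 1.355e+04 Pa = 13.55 kPa.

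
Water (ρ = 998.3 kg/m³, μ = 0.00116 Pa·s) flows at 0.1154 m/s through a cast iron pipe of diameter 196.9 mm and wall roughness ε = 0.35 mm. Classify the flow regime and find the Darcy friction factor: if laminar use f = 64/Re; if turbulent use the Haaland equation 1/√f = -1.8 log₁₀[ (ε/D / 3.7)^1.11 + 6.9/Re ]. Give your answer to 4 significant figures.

Re = ρVD/μ = 998.3·0.1154·0.1969/0.00116 = 1.955e+04.
Re > 4000 → turbulent. ε/D = 0.00035/0.1969 = 0.00178; Haaland: 1/√f = -1.8 log₁₀[0.000207 + 0.000353] = 5.853, so f = 0.02919.

f ≈ 0.02919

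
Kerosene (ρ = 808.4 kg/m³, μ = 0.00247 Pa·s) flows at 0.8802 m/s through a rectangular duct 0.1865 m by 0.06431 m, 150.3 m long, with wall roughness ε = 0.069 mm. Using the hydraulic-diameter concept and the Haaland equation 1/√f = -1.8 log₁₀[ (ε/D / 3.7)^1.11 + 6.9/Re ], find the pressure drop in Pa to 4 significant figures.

ΔP ≈ 12500 Pa

Hydraulic diameter D_h = 4A/P = 4·(0.1865·0.06431)/(2·(0.1865+0.06431)) = 0.04798/0.5016 = 0.09564 m.
Re = ρVD_h/μ = 808.4·0.8802·0.09564/0.00247 = 2.755e+04.
ε/D_h = 6.9e-05/0.09564 = 0.000721; Haaland gives 1/√f = -1.8 log₁₀[7.62e-05+0.00025] = 6.275, so f = 0.0254.
ΔP = f(L/D_h)(ρV²/2) = 0.0254·150.3/0.09564·313.2 = 1.25e+04 Pa.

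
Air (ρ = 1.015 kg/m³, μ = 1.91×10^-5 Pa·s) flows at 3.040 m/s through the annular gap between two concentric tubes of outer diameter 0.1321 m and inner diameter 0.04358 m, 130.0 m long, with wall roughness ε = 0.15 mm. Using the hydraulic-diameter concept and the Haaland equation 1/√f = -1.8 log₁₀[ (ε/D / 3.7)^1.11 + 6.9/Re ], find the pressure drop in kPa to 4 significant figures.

ΔP ≈ 0.2118 kPa

Hydraulic diameter D_h = 4A/P = D_o - D_i = 0.1321 - 0.04358 = 0.08852 m.
Re = ρVD_h/μ = 1.015·3.04·0.08852/1.91e-05 = 1.43e+04.
ε/D_h = 0.00015/0.08852 = 0.00169; Haaland gives 1/√f = -1.8 log₁₀[0.000197+0.000483] = 5.703, so f = 0.03075.
ΔP = f(L/D_h)(ρV²/2) = 0.03075·130/0.08852·4.69 = 211.8 Pa.
ΔP = 0.2118 kPa.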